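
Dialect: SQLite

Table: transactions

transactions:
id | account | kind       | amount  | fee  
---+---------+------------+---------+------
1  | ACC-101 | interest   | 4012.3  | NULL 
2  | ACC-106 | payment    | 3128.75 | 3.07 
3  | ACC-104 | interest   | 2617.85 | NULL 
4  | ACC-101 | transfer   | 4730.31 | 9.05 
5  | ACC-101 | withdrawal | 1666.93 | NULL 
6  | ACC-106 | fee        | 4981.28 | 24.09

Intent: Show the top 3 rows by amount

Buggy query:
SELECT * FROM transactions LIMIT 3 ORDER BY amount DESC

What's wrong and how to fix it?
Bug: ORDER BY cannot follow LIMIT; LIMIT is the final clause

Fix: Sort with ORDER BY, then apply LIMIT

Corrected query:
SELECT * FROM transactions ORDER BY amount DESC LIMIT 3

Result:
id | account | kind     | amount  | fee  
---+---------+----------+---------+------
6  | ACC-106 | fee      | 4981.28 | 24.09
4  | ACC-101 | transfer | 4730.31 | 9.05 
1  | ACC-101 | interest | 4012.3  | NULL 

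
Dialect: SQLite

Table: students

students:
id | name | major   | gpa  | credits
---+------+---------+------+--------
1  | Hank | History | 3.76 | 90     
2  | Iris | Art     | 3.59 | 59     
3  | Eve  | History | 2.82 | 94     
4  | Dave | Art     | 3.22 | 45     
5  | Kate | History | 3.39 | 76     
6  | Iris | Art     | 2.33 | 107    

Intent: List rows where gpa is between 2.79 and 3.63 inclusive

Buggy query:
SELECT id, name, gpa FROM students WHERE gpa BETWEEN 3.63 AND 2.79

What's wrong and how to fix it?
Bug: The bounds are reversed; BETWEEN a AND b requires a <= b to match anything

Fix: Swap the bounds so the smaller value comes first

Corrected query:
SELECT id, name, gpa FROM students WHERE gpa BETWEEN 2.79 AND 3.63

Result:
id | name | gpa 
---+------+-----
2  | Iris | 3.59
3  | Eve  | 2.82
4  | Dave | 3.22
5  | Kate | 3.39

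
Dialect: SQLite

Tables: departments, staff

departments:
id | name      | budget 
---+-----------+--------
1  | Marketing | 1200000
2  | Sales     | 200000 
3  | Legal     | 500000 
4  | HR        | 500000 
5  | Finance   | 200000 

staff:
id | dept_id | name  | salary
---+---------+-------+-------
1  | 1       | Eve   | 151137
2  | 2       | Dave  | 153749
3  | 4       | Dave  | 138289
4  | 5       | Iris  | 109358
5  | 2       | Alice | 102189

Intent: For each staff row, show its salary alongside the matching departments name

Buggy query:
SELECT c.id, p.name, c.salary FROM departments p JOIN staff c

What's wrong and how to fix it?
Bug: JOIN with no ON clause produces a cartesian product; every staff row pairs with every departments row

Fix: Specify the join condition linking the foreign key to the parent id

Corrected query:
SELECT c.id, p.name, c.salary FROM departments p JOIN staff c ON c.dept_id = p.id

Result:
id | name      | salary
---+-----------+-------
1  | Marketing | 151137
2  | Sales     | 153749
3  | HR        | 138289
4  | Finance   | 109358
5  | Sales     | 102189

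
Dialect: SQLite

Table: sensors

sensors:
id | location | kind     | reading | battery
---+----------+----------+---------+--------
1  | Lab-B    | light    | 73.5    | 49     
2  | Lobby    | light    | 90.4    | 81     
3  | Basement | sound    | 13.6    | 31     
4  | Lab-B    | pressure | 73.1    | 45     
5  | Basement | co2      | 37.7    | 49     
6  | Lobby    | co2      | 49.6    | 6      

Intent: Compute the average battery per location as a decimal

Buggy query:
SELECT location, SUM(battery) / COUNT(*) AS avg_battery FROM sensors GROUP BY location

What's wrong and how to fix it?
Bug: SUM(battery) and COUNT(*) are both integers; the division truncates the fractional part

Fix: Cast one side to REAL so the division keeps the fractional part

Corrected query:
SELECT location, SUM(battery) * 1.0 / COUNT(*) AS avg_battery FROM sensors GROUP BY location

Result:
location | avg_battery
---------+------------
Basement | 40         
Lab-B    | 47         
Lobby    | 43.5       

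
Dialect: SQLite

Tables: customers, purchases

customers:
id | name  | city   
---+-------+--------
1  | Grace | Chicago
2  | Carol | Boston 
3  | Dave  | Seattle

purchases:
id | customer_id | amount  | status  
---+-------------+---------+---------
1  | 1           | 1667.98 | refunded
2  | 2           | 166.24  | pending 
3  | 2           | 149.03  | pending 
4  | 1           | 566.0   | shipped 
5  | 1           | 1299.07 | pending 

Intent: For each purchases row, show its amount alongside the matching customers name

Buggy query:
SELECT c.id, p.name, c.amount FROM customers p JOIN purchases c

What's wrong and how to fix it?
Bug: Missing join condition: each purchases row is matched to all customers rows instead of just its own

Fix: Add ON c.customer_id = p.id to the JOIN

Corrected query:
SELECT c.id, p.name, c.amount FROM customers p JOIN purchases c ON c.customer_id = p.id

Result:
id | name  | amount 
---+-------+--------
1  | Grace | 1667.98
2  | Carol | 166.24 
3  | Carol | 149.03 
4  | Grace | 566    
5  | Grace | 1299.07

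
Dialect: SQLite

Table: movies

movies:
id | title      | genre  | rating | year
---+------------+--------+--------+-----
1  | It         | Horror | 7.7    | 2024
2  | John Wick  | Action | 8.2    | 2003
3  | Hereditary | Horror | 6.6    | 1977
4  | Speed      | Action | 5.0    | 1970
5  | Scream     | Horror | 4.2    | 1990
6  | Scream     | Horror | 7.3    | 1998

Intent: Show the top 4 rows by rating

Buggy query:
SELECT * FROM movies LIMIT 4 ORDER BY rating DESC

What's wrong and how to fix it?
Bug: LIMIT must come after ORDER BY

Fix: Sort with ORDER BY, then apply LIMIT

Corrected query:
SELECT * FROM movies ORDER BY rating DESC LIMIT 4

Result:
id | title      | genre  | rating | year
---+------------+--------+--------+-----
2  | John Wick  | Action | 8.2    | 2003
1  | It         | Horror | 7.7    | 2024
6  | Scream     | Horror | 7.3    | 1998
3  | Hereditary | Horror | 6.6    | 1977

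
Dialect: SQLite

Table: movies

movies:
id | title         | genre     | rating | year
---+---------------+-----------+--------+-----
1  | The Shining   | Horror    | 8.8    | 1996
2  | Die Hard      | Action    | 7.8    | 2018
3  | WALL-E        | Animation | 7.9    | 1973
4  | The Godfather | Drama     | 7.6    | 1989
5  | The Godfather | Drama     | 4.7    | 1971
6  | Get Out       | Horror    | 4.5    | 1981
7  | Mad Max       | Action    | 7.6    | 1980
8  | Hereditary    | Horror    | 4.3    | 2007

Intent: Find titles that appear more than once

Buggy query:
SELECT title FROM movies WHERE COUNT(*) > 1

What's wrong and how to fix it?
Bug: WHERE can't reference COUNT(*); aggregates are computed after WHERE

Fix: Group first, then use HAVING for the count condition

Corrected query:
SELECT title FROM movies GROUP BY title HAVING COUNT(*) > 1

Result:
title        
-------------
The Godfather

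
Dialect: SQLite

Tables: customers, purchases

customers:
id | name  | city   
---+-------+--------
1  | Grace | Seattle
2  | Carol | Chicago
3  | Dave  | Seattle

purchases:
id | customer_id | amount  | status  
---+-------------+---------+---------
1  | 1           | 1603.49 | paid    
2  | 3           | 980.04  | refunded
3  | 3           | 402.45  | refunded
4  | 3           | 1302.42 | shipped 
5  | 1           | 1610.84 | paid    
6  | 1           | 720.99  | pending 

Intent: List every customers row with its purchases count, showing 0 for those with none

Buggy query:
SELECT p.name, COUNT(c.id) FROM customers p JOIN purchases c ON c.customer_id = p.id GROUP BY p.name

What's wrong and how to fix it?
Bug: INNER JOIN drops customers rows that have no matching purchases rows

Fix: Use LEFT JOIN so parents without children still appear (COUNT(c.id) gives 0)

Corrected query:
SELECT p.name, COUNT(c.id) FROM customers p LEFT JOIN purchases c ON c.customer_id = p.id GROUP BY p.name

Result:
name  | COUNT(c.id)
------+------------
Carol | 0          
Dave  | 3          
Grace | 3          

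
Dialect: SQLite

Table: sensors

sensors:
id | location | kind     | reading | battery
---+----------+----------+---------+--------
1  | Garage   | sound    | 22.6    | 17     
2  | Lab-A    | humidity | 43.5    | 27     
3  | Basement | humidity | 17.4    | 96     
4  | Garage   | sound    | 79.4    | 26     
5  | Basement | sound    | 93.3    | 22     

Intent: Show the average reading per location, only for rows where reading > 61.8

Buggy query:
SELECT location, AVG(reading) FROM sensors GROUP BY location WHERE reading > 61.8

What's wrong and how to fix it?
Bug: Row-level WHERE must come before GROUP BY in the clause order

Fix: Move the WHERE clause before GROUP BY

Corrected query:
SELECT location, AVG(reading) FROM sensors WHERE reading > 61.8 GROUP BY location

Result:
location | AVG(reading)
---------+-------------
Basement | 93.3        
Garage   | 79.4        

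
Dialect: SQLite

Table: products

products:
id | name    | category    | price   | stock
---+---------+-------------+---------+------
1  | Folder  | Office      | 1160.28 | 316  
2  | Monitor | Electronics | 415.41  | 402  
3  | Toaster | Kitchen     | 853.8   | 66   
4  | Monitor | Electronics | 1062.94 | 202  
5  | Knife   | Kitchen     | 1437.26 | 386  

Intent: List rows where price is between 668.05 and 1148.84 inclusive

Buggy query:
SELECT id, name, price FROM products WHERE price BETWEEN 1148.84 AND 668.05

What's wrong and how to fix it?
Bug: BETWEEN expects the lower bound first; with 1148.84 AND 668.05 the range is empty

Fix: Swap the bounds so the smaller value comes first

Corrected query:
SELECT id, name, price FROM products WHERE price BETWEEN 668.05 AND 1148.84

Result:
id | name    | price  
---+---------+--------
3  | Toaster | 853.8  
4  | Monitor | 1062.94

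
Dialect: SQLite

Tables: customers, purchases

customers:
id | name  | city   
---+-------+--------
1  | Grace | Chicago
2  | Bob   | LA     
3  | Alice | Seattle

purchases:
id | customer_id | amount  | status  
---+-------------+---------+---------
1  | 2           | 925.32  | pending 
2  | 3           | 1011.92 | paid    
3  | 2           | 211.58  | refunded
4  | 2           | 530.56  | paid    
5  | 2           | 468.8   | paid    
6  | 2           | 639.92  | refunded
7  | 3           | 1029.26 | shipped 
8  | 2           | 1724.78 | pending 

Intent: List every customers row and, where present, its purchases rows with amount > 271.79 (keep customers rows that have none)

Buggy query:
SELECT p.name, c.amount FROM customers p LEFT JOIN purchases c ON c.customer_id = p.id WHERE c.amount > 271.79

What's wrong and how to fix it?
Bug: A WHERE condition on the right-hand table after LEFT JOIN drops unmatched parents

Fix: Put 'c.amount > 271.79' in the JOIN's ON clause instead of WHERE

Corrected query:
SELECT p.name, c.amount FROM customers p LEFT JOIN purchases c ON c.customer_id = p.id AND c.amount > 271.79

Result:
name  | amount 
------+--------
Grace | NULL   
Bob   | 468.8  
Bob   | 530.56 
Bob   | 639.92 
Bob   | 925.32 
Bob   | 1724.78
Alice | 1011.92
Alice | 1029.26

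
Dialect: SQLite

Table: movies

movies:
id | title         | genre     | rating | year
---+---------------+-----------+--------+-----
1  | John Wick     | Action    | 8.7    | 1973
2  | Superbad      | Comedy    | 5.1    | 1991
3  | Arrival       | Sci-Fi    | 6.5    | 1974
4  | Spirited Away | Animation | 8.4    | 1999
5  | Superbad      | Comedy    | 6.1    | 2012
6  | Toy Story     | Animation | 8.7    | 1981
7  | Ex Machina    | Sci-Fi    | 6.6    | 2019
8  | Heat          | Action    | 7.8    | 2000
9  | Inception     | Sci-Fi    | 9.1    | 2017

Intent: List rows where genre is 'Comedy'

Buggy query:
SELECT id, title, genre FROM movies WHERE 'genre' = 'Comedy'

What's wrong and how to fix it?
Bug: 'genre' in single quotes is a string literal, not the column; the comparison is literal-vs-literal and never true

Fix: Remove the quotes around the column name (or use double quotes for an identifier)

Corrected query:
SELECT id, title, genre FROM movies WHERE genre = 'Comedy'

Result:
id | title    | genre 
---+----------+-------
2  | Superbad | Comedy
5  | Superbad | Comedy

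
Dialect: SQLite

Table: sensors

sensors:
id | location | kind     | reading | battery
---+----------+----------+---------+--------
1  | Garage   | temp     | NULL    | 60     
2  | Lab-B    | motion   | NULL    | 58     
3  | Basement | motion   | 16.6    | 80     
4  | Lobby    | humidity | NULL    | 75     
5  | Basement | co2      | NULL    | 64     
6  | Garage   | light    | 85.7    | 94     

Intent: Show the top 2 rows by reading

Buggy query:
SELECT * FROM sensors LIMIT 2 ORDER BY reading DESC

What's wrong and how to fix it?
Bug: LIMIT must come after ORDER BY

Fix: Sort with ORDER BY, then apply LIMIT

Corrected query:
SELECT * FROM sensors ORDER BY reading DESC LIMIT 2

Result:
id | location | kind   | reading | battery
---+----------+--------+---------+--------
6  | Garage   | light  | 85.7    | 94     
3  | Basement | motion | 16.6    | 80     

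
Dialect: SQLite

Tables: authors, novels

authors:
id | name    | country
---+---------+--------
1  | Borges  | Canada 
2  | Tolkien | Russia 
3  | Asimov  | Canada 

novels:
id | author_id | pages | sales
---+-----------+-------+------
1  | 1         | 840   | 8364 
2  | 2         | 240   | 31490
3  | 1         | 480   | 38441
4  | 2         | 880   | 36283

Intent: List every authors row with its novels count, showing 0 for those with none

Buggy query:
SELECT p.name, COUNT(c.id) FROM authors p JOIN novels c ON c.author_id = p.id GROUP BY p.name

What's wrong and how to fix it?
Bug: An inner join excludes parents with zero children

Fix: Switch to LEFT JOIN to retain unmatched parent rows

Corrected query:
SELECT p.name, COUNT(c.id) FROM authors p LEFT JOIN novels c ON c.author_id = p.id GROUP BY p.name

Result:
name    | COUNT(c.id)
--------+------------
Asimov  | 0          
Borges  | 2          
Tolkien | 2          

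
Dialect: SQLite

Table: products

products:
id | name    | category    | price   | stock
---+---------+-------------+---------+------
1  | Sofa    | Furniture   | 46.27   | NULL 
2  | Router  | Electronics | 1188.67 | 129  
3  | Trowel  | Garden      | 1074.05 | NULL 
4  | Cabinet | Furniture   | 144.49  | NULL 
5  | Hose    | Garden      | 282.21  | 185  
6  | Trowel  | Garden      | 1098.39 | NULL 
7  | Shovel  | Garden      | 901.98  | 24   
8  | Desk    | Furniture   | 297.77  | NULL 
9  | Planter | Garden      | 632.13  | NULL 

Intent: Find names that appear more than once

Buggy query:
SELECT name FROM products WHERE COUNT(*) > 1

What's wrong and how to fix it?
Bug: WHERE can't reference COUNT(*); aggregates are computed after WHERE

Fix: GROUP BY name, then filter groups with HAVING COUNT(*) > 1

Corrected query:
SELECT name FROM products GROUP BY name HAVING COUNT(*) > 1

Result:
name  
------
Trowel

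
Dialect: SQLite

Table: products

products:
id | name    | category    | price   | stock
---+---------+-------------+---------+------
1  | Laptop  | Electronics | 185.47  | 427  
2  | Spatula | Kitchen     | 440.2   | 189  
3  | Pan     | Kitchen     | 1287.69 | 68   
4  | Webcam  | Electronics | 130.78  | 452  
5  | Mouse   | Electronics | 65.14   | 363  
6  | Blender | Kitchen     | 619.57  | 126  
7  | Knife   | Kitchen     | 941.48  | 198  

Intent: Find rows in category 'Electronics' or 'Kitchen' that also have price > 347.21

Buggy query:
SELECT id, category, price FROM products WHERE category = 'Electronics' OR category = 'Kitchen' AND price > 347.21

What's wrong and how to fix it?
Bug: Without parentheses, AND is evaluated before OR, so the price filter only applies to the 'Kitchen' branch

Fix: Group the OR with parentheses (or use IN), then AND the threshold

Corrected query:
SELECT id, category, price FROM products WHERE (category = 'Electronics' OR category = 'Kitchen') AND price > 347.21

Result:
id | category | price  
---+----------+--------
2  | Kitchen  | 440.2  
3  | Kitchen  | 1287.69
6  | Kitchen  | 619.57 
7  | Kitchen  | 941.48 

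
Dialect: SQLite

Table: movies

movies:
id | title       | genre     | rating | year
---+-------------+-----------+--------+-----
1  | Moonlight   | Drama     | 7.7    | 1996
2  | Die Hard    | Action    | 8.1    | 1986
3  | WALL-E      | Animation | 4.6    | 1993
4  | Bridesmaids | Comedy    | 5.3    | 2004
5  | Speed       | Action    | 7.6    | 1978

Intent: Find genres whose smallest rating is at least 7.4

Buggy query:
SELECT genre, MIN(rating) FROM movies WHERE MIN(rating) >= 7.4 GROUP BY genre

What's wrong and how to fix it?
Bug: MIN() in WHERE is a misuse of aggregate

Fix: Use HAVING for the per-group MIN condition

Corrected query:
SELECT genre, MIN(rating) FROM movies GROUP BY genre HAVING MIN(rating) >= 7.4

Result:
genre  | MIN(rating)
-------+------------
Action | 7.6        
Drama  | 7.7        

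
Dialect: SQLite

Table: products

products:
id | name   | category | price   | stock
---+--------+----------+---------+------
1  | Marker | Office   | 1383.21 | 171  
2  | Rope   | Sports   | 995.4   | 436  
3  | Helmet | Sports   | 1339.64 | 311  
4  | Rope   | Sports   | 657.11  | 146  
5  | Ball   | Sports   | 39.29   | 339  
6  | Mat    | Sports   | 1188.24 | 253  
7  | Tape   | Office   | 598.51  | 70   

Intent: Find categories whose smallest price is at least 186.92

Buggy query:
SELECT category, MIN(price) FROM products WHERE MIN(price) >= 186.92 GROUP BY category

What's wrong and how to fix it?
Bug: MIN() in WHERE is a misuse of aggregate

Fix: Use HAVING for the per-group MIN condition

Corrected query:
SELECT category, MIN(price) FROM products GROUP BY category HAVING MIN(price) >= 186.92

Result:
category | MIN(price)
---------+-----------
Office   | 598.51    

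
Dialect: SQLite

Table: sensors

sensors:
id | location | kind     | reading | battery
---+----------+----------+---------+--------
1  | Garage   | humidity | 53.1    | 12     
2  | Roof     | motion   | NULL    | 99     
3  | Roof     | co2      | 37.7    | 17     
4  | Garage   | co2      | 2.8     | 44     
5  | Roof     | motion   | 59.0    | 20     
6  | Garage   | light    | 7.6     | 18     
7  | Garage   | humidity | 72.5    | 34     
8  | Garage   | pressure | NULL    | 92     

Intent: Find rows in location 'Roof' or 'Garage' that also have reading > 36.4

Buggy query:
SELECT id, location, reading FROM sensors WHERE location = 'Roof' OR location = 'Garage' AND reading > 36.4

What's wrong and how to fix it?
Bug: AND binds tighter than OR, so this parses as location = 'Roof' OR (location = 'Garage' AND reading > 36.4)

Fix: Group the OR with parentheses (or use IN), then AND the threshold

Corrected query:
SELECT id, location, reading FROM sensors WHERE (location = 'Roof' OR location = 'Garage') AND reading > 36.4

Result:
id | location | reading
---+----------+--------
1  | Garage   | 53.1   
3  | Roof     | 37.7   
5  | Roof     | 59     
7  | Garage   | 72.5   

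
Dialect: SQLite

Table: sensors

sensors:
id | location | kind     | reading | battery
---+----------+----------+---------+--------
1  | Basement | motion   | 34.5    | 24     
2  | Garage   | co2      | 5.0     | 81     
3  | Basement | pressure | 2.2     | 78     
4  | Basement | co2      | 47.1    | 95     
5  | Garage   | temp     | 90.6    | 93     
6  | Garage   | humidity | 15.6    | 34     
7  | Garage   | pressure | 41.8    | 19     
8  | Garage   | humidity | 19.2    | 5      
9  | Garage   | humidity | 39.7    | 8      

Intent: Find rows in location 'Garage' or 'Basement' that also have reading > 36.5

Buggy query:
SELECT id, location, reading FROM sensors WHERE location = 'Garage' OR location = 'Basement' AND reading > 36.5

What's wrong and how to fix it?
Bug: Without parentheses, AND is evaluated before OR, so the reading filter only applies to the 'Basement' branch

Fix: Group the OR with parentheses (or use IN), then AND the threshold

Corrected query:
SELECT id, location, reading FROM sensors WHERE (location = 'Garage' OR location = 'Basement') AND reading > 36.5

Result:
id | location | reading
---+----------+--------
4  | Basement | 47.1   
5  | Garage   | 90.6   
7  | Garage   | 41.8   
9  | Garage   | 39.7   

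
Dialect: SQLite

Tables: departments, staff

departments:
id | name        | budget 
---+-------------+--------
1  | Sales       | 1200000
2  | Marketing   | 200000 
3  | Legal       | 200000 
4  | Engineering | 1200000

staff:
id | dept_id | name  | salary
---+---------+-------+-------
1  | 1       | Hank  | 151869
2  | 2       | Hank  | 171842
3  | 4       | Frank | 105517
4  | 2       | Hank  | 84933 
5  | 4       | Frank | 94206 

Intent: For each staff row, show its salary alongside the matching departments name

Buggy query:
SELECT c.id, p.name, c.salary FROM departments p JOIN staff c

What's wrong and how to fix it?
Bug: JOIN with no ON clause produces a cartesian product; every staff row pairs with every departments row

Fix: Specify the join condition linking the foreign key to the parent id

Corrected query:
SELECT c.id, p.name, c.salary FROM departments p JOIN staff c ON c.dept_id = p.id

Result:
id | name        | salary
---+-------------+-------
1  | Sales       | 151869
2  | Marketing   | 171842
3  | Engineering | 105517
4  | Marketing   | 84933 
5  | Engineering | 94206 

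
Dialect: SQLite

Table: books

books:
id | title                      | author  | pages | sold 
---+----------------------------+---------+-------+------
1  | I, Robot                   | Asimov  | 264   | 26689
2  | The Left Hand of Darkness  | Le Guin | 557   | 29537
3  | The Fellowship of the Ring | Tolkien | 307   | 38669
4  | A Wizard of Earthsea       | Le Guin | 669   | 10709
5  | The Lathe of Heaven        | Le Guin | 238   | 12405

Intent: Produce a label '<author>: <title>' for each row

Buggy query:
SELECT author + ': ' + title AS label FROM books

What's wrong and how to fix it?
Bug: SQLite uses || for string concatenation; + coerces text to numbers (yielding 0)

Fix: Replace + with || to concatenate text

Corrected query:
SELECT author || ': ' || title AS label FROM books

Result:
label                              
-----------------------------------
Asimov: I, Robot                   
Le Guin: The Left Hand of Darkness 
Tolkien: The Fellowship of the Ring
Le Guin: A Wizard of Earthsea      
Le Guin: The Lathe of Heaven       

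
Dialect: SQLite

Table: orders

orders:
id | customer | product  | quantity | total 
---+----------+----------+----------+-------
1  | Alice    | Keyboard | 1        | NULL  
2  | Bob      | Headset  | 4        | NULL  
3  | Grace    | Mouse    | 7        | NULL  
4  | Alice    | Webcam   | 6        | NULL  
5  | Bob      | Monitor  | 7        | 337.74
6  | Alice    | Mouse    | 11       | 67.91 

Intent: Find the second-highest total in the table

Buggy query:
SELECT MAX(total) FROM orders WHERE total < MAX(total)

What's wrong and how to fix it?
Bug: The inner MAX is an aggregate inside WHERE, which is not allowed

Fix: Compute the overall MAX in a subquery, then take MAX of rows below it

Corrected query:
SELECT MAX(total) FROM orders WHERE total < (SELECT MAX(total) FROM orders)

Result:
MAX(total)
----------
67.91     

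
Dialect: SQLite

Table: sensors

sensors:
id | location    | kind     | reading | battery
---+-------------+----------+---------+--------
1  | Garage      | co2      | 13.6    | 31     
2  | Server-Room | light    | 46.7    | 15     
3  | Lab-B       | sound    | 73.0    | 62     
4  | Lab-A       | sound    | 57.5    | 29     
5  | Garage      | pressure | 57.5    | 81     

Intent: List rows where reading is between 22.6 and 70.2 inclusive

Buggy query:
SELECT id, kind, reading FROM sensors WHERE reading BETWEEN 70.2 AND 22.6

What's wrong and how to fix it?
Bug: BETWEEN expects the lower bound first; with 70.2 AND 22.6 the range is empty

Fix: Swap the bounds so the smaller value comes first

Corrected query:
SELECT id, kind, reading FROM sensors WHERE reading BETWEEN 22.6 AND 70.2

Result:
id | kind     | reading
---+----------+--------
2  | light    | 46.7   
4  | sound    | 57.5   
5  | pressure | 57.5   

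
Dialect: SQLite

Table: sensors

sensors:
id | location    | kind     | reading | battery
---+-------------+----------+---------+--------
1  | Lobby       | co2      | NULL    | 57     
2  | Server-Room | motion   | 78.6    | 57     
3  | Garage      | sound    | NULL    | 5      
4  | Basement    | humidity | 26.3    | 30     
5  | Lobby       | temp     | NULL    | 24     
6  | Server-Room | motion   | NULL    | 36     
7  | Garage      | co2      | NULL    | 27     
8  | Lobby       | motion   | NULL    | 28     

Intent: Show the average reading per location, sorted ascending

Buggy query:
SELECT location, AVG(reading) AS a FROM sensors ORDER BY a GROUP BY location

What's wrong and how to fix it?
Bug: ORDER BY appears before GROUP BY; SQL clause order requires GROUP BY first

Fix: Reorder: SELECT … FROM … GROUP BY … ORDER BY …

Corrected query:
SELECT location, AVG(reading) AS a FROM sensors GROUP BY location ORDER BY a

Result:
location    | a   
------------+-----
Garage      | NULL
Lobby       | NULL
Basement    | 26.3
Server-Room | 78.6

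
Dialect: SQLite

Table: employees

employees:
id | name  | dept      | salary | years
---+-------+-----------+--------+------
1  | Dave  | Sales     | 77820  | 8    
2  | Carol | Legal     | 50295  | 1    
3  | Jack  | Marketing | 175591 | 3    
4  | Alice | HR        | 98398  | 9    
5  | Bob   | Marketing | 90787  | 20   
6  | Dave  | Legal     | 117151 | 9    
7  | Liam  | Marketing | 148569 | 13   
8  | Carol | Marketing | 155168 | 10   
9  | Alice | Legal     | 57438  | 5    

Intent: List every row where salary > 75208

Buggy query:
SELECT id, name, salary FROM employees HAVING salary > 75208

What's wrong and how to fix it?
Bug: This is a non-aggregate query (no GROUP BY, no aggregates), so in SQLite the HAVING clause is invalid here; a row-level condition belongs in WHERE

Fix: Replace HAVING with WHERE since the condition applies to individual rows

Corrected query:
SELECT id, name, salary FROM employees WHERE salary > 75208

Result:
id | name  | salary
---+-------+-------
1  | Dave  | 77820 
3  | Jack  | 175591
4  | Alice | 98398 
5  | Bob   | 90787 
6  | Dave  | 117151
7  | Liam  | 148569
8  | Carol | 155168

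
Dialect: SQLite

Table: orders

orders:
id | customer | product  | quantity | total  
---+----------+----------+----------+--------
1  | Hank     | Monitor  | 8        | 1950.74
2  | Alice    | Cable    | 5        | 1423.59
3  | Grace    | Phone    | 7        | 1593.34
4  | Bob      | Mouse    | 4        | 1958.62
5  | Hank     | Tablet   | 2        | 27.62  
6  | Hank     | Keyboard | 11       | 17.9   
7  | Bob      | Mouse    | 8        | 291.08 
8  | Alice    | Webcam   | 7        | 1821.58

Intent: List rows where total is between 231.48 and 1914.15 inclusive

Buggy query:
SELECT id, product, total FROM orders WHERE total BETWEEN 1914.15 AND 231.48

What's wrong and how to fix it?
Bug: The bounds are reversed; BETWEEN a AND b requires a <= b to match anything

Fix: Write BETWEEN 231.48 AND 1914.15

Corrected query:
SELECT id, product, total FROM orders WHERE total BETWEEN 231.48 AND 1914.15

Result:
id | product | total  
---+---------+--------
2  | Cable   | 1423.59
3  | Phone   | 1593.34
7  | Mouse   | 291.08 
8  | Webcam  | 1821.58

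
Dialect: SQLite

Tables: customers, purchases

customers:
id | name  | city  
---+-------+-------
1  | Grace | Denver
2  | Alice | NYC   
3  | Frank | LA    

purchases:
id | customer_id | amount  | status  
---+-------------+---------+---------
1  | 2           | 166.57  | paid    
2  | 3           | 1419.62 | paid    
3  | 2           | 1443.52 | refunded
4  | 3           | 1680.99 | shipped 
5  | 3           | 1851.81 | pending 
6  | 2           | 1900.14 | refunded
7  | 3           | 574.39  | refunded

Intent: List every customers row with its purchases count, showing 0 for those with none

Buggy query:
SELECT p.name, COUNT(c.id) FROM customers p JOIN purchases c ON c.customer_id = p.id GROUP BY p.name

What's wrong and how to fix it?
Bug: INNER JOIN drops customers rows that have no matching purchases rows

Fix: Switch to LEFT JOIN to retain unmatched parent rows

Corrected query:
SELECT p.name, COUNT(c.id) FROM customers p LEFT JOIN purchases c ON c.customer_id = p.id GROUP BY p.name

Result:
name  | COUNT(c.id)
------+------------
Alice | 3          
Frank | 4          
Grace | 0          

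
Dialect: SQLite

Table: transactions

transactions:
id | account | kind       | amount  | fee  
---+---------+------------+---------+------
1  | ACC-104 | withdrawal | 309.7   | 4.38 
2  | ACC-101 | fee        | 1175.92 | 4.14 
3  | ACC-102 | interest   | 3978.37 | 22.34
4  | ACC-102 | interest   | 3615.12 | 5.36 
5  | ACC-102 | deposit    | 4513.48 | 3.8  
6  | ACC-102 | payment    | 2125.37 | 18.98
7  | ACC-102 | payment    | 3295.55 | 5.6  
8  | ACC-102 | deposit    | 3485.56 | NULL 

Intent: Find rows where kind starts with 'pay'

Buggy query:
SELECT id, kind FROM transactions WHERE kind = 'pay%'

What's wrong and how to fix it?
Bug: '=' compares the literal string including the % character; pattern matching needs LIKE

Fix: Use LIKE for wildcard pattern matching

Corrected query:
SELECT id, kind FROM transactions WHERE kind LIKE 'pay%'

Result:
id | kind   
---+--------
6  | payment
7  | payment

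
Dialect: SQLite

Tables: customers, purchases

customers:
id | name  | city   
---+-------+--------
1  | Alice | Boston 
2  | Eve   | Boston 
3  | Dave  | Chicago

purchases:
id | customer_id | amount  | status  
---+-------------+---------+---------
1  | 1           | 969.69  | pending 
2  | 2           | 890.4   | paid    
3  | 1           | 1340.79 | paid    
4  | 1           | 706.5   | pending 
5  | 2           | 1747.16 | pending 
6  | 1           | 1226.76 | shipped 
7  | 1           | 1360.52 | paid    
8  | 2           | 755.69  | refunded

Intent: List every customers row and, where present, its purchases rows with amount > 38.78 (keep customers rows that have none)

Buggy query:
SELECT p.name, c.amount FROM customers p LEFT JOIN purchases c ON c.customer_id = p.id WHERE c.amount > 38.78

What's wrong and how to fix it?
Bug: Filtering c.amount in WHERE discards the NULL rows produced by LEFT JOIN, turning it into an inner join

Fix: Move the right-table condition into the ON clause so unmatched parents are kept

Corrected query:
SELECT p.name, c.amount FROM customers p LEFT JOIN purchases c ON c.customer_id = p.id AND c.amount > 38.78

Result:
name  | amount 
------+--------
Alice | 706.5  
Alice | 969.69 
Alice | 1226.76
Alice | 1340.79
Alice | 1360.52
Eve   | 755.69 
Eve   | 890.4  
Eve   | 1747.16
Dave  | NULL   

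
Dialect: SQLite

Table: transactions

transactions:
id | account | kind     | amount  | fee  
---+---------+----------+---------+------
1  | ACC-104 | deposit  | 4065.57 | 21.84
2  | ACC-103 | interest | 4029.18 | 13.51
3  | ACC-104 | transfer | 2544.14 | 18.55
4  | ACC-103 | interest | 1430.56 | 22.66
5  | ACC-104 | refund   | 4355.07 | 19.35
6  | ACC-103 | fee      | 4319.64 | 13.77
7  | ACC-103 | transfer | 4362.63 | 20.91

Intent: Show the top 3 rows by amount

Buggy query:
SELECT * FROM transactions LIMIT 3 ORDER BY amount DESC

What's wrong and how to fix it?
Bug: ORDER BY cannot follow LIMIT; LIMIT is the final clause

Fix: Sort with ORDER BY, then apply LIMIT

Corrected query:
SELECT * FROM transactions ORDER BY amount DESC LIMIT 3

Result:
id | account | kind     | amount  | fee  
---+---------+----------+---------+------
7  | ACC-103 | transfer | 4362.63 | 20.91
5  | ACC-104 | refund   | 4355.07 | 19.35
6  | ACC-103 | fee      | 4319.64 | 13.77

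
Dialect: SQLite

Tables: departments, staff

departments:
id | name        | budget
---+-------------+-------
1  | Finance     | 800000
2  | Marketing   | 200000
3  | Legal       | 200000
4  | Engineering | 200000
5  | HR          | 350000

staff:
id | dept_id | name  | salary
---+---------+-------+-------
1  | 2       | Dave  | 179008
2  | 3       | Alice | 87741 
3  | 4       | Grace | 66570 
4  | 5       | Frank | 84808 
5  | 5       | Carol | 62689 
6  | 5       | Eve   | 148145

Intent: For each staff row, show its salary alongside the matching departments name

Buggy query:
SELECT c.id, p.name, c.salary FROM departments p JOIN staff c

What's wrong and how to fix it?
Bug: Missing join condition: each staff row is matched to all departments rows instead of just its own

Fix: Add ON c.dept_id = p.id to the JOIN

Corrected query:
SELECT c.id, p.name, c.salary FROM departments p JOIN staff c ON c.dept_id = p.id

Result:
id | name        | salary
---+-------------+-------
1  | Marketing   | 179008
2  | Legal       | 87741 
3  | Engineering | 66570 
4  | HR          | 84808 
5  | HR          | 62689 
6  | HR          | 148145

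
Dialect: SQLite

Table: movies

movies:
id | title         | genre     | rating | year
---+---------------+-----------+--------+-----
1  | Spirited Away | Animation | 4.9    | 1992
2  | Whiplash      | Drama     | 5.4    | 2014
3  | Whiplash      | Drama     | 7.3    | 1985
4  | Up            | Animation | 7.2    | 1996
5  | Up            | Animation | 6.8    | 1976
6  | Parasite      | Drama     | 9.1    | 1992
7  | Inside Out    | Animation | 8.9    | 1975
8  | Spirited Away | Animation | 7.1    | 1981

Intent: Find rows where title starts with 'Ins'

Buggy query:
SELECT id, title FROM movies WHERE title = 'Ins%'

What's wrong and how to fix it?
Bug: '=' compares the literal string including the % character; pattern matching needs LIKE

Fix: Use LIKE for wildcard pattern matching

Corrected query:
SELECT id, title FROM movies WHERE title LIKE 'Ins%'

Result:
id | title     
---+-----------
7  | Inside Out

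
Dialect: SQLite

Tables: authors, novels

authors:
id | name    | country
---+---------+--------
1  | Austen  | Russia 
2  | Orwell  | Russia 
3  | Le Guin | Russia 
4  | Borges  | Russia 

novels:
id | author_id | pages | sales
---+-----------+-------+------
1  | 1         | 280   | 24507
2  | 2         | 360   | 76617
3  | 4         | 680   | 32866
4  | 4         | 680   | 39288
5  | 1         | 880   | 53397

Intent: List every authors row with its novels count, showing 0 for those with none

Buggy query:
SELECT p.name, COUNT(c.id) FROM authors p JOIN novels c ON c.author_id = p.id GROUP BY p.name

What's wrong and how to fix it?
Bug: INNER JOIN drops authors rows that have no matching novels rows

Fix: Use LEFT JOIN so parents without children still appear (COUNT(c.id) gives 0)

Corrected query:
SELECT p.name, COUNT(c.id) FROM authors p LEFT JOIN novels c ON c.author_id = p.id GROUP BY p.name

Result:
name    | COUNT(c.id)
--------+------------
Austen  | 2          
Borges  | 2          
Le Guin | 0          
Orwell  | 1          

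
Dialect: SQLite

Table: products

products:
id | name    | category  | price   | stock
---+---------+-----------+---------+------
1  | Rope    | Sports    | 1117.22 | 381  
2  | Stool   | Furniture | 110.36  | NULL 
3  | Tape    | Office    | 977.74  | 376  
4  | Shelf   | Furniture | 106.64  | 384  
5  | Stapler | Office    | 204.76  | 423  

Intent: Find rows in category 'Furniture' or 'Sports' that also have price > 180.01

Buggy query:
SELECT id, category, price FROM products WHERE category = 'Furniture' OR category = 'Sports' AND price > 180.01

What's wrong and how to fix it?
Bug: Without parentheses, AND is evaluated before OR, so the price filter only applies to the 'Sports' branch

Fix: Add parentheses around the OR so the AND applies to both alternatives

Corrected query:
SELECT id, category, price FROM products WHERE (category = 'Furniture' OR category = 'Sports') AND price > 180.01

Result:
id | category | price  
---+----------+--------
1  | Sports   | 1117.22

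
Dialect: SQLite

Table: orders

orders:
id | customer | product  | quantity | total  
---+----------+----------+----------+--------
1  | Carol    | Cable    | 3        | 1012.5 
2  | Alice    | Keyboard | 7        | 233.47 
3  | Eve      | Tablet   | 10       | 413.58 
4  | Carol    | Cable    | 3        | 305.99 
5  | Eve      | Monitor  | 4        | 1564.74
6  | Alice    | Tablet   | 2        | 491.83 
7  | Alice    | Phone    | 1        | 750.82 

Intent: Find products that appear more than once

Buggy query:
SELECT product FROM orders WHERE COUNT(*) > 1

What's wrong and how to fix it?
Bug: COUNT(*) is an aggregate and cannot be used in WHERE

Fix: Group first, then use HAVING for the count condition

Corrected query:
SELECT product FROM orders GROUP BY product HAVING COUNT(*) > 1

Result:
product
-------
Cable  
Tablet 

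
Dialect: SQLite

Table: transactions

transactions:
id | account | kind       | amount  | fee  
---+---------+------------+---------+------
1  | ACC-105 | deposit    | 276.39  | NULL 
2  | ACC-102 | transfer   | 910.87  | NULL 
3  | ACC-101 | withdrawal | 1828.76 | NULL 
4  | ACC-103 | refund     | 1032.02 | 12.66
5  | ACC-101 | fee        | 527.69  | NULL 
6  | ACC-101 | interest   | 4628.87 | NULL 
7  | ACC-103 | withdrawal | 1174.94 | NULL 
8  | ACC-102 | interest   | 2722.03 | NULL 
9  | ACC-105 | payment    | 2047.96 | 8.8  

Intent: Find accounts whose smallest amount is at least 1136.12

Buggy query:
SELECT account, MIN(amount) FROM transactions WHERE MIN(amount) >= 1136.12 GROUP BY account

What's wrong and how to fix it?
Bug: MIN() in WHERE is a misuse of aggregate

Fix: Replace WHERE with HAVING after the GROUP BY

Corrected query:
SELECT account, MIN(amount) FROM transactions GROUP BY account HAVING MIN(amount) >= 1136.12

Result:
(no rows)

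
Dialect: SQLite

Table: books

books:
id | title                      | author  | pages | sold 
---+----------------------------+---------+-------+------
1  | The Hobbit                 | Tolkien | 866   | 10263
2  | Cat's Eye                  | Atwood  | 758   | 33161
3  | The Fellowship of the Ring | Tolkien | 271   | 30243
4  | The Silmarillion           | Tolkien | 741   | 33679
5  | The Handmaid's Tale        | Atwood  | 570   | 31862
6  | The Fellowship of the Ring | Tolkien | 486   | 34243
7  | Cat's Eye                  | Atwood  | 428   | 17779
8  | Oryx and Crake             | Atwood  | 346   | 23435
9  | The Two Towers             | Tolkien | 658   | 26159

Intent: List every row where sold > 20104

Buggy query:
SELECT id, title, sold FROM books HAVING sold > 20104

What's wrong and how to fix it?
Bug: This is a non-aggregate query (no GROUP BY, no aggregates), so in SQLite the HAVING clause is invalid here; a row-level condition belongs in WHERE

Fix: Replace HAVING with WHERE since the condition applies to individual rows

Corrected query:
SELECT id, title, sold FROM books WHERE sold > 20104

Result:
id | title                      | sold 
---+----------------------------+------
2  | Cat's Eye                  | 33161
3  | The Fellowship of the Ring | 30243
4  | The Silmarillion           | 33679
5  | The Handmaid's Tale        | 31862
6  | The Fellowship of the Ring | 34243
8  | Oryx and Crake             | 23435
9  | The Two Towers             | 26159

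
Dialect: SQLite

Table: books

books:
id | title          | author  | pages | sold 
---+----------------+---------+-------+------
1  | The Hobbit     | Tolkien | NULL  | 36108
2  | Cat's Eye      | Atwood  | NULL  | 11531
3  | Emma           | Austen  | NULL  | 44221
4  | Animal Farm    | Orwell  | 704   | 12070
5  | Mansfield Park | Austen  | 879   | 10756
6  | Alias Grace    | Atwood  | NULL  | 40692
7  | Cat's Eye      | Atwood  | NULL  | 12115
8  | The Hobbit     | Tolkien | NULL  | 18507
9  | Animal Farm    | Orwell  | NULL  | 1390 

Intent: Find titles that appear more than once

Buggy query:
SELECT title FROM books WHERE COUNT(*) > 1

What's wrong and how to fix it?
Bug: WHERE can't reference COUNT(*); aggregates are computed after WHERE

Fix: GROUP BY title, then filter groups with HAVING COUNT(*) > 1

Corrected query:
SELECT title FROM books GROUP BY title HAVING COUNT(*) > 1

Result:
title      
-----------
Animal Farm
Cat's Eye  
The Hobbit 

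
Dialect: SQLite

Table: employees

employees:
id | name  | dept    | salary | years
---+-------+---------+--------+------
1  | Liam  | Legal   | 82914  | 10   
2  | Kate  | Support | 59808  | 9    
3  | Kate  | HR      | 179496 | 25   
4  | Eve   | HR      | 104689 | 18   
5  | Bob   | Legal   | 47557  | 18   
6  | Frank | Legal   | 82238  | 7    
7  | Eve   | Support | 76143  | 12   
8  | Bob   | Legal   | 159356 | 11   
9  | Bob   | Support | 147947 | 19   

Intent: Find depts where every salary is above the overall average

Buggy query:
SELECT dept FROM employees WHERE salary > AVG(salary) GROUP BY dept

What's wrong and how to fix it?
Bug: WHERE evaluates per row before aggregation, so AVG() is unavailable

Fix: Compute the overall average in a scalar subquery and compare each group's MIN against it in HAVING

Corrected query:
SELECT dept FROM employees GROUP BY dept HAVING MIN(salary) > (SELECT AVG(salary) FROM employees)

Result:
dept
----
HR  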